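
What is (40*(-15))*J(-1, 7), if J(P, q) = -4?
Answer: 2400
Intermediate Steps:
(40*(-15))*J(-1, 7) = (40*(-15))*(-4) = -600*(-4) = 2400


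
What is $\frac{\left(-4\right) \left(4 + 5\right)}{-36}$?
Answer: $1$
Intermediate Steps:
$\frac{\left(-4\right) \left(4 + 5\right)}{-36} = \left(-4\right) 9 \left(- \frac{1}{36}\right) = \left(-36\right) \left(- \frac{1}{36}\right) = 1$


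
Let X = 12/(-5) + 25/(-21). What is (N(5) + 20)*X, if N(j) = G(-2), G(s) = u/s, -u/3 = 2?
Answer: -8671/105 ≈ -82.581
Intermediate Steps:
u = -6 (u = -3*2 = -6)
G(s) = -6/s
N(j) = 3 (N(j) = -6/(-2) = -6*(-1/2) = 3)
X = -377/105 (X = 12*(-1/5) + 25*(-1/21) = -12/5 - 25/21 = -377/105 ≈ -3.5905)
(N(5) + 20)*X = (3 + 20)*(-377/105) = 23*(-377/105) = -8671/105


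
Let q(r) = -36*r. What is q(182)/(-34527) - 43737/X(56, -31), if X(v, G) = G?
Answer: 503436837/356779 ≈ 1411.1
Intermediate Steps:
q(182)/(-34527) - 43737/X(56, -31) = -36*182/(-34527) - 43737/(-31) = -6552*(-1/34527) - 43737*(-1/31) = 2184/11509 + 43737/31 = 503436837/356779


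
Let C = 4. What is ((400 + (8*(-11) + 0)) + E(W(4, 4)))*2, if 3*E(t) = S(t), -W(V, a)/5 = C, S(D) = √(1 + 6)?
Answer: 624 + 2*√7/3 ≈ 625.76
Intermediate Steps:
S(D) = √7
W(V, a) = -20 (W(V, a) = -5*4 = -20)
E(t) = √7/3
((400 + (8*(-11) + 0)) + E(W(4, 4)))*2 = ((400 + (8*(-11) + 0)) + √7/3)*2 = ((400 + (-88 + 0)) + √7/3)*2 = ((400 - 88) + √7/3)*2 = (312 + √7/3)*2 = 624 + 2*√7/3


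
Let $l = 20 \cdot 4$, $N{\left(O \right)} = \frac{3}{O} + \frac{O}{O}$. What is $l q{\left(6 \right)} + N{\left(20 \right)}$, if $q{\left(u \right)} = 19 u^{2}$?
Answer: $\frac{1094423}{20} \approx 54721.0$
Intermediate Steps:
$N{\left(O \right)} = 1 + \frac{3}{O}$ ($N{\left(O \right)} = \frac{3}{O} + 1 = 1 + \frac{3}{O}$)
$l = 80$
$l q{\left(6 \right)} + N{\left(20 \right)} = 80 \cdot 19 \cdot 6^{2} + \frac{3 + 20}{20} = 80 \cdot 19 \cdot 36 + \frac{1}{20} \cdot 23 = 80 \cdot 684 + \frac{23}{20} = 54720 + \frac{23}{20} = \frac{1094423}{20}$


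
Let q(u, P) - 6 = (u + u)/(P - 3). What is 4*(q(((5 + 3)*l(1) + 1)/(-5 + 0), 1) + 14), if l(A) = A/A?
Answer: 436/5 ≈ 87.200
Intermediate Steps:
l(A) = 1
q(u, P) = 6 + 2*u/(-3 + P) (q(u, P) = 6 + (u + u)/(P - 3) = 6 + (2*u)/(-3 + P) = 6 + 2*u/(-3 + P))
4*(q(((5 + 3)*l(1) + 1)/(-5 + 0), 1) + 14) = 4*(2*(-9 + ((5 + 3)*1 + 1)/(-5 + 0) + 3*1)/(-3 + 1) + 14) = 4*(2*(-9 + (8*1 + 1)/(-5) + 3)/(-2) + 14) = 4*(2*(-½)*(-9 + (8 + 1)*(-⅕) + 3) + 14) = 4*(2*(-½)*(-9 + 9*(-⅕) + 3) + 14) = 4*(2*(-½)*(-9 - 9/5 + 3) + 14) = 4*(2*(-½)*(-39/5) + 14) = 4*(39/5 + 14) = 4*(109/5) = 436/5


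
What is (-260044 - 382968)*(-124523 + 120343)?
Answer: 2687790160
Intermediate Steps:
(-260044 - 382968)*(-124523 + 120343) = -643012*(-4180) = 2687790160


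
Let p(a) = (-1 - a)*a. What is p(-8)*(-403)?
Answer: 22568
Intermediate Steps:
p(a) = a*(-1 - a)
p(-8)*(-403) = -1*(-8)*(1 - 8)*(-403) = -1*(-8)*(-7)*(-403) = -56*(-403) = 22568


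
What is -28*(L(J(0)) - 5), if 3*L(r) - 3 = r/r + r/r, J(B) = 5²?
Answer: 280/3 ≈ 93.333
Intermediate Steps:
J(B) = 25
L(r) = 5/3 (L(r) = 1 + (r/r + r/r)/3 = 1 + (1 + 1)/3 = 1 + (⅓)*2 = 1 + ⅔ = 5/3)
-28*(L(J(0)) - 5) = -28*(5/3 - 5) = -28*(-10/3) = 280/3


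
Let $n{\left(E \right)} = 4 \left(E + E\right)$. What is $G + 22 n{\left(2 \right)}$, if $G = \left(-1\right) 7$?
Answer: $345$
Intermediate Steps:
$G = -7$
$n{\left(E \right)} = 8 E$ ($n{\left(E \right)} = 4 \cdot 2 E = 8 E$)
$G + 22 n{\left(2 \right)} = -7 + 22 \cdot 8 \cdot 2 = -7 + 22 \cdot 16 = -7 + 352 = 345$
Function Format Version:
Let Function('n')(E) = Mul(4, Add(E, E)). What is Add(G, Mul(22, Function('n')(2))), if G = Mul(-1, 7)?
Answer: 345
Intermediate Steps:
G = -7
Function('n')(E) = Mul(8, E) (Function('n')(E) = Mul(4, Mul(2, E)) = Mul(8, E))
Add(G, Mul(22, Function('n')(2))) = Add(-7, Mul(22, Mul(8, 2))) = Add(-7, Mul(22, 16)) = Add(-7, 352) = 345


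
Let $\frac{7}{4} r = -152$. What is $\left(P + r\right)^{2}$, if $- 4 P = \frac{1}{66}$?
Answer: $\frac{25766349361}{3415104} \approx 7544.8$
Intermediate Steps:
$r = - \frac{608}{7}$ ($r = \frac{4}{7} \left(-152\right) = - \frac{608}{7} \approx -86.857$)
$P = - \frac{1}{264}$ ($P = - \frac{1}{4 \cdot 66} = \left(- \frac{1}{4}\right) \frac{1}{66} = - \frac{1}{264} \approx -0.0037879$)
$\left(P + r\right)^{2} = \left(- \frac{1}{264} - \frac{608}{7}\right)^{2} = \left(- \frac{160519}{1848}\right)^{2} = \frac{25766349361}{3415104}$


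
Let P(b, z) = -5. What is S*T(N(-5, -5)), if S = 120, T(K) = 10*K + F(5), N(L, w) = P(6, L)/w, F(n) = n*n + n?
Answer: 4800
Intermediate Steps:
F(n) = n + n**2 (F(n) = n**2 + n = n + n**2)
N(L, w) = -5/w
T(K) = 30 + 10*K (T(K) = 10*K + 5*(1 + 5) = 10*K + 5*6 = 10*K + 30 = 30 + 10*K)
S*T(N(-5, -5)) = 120*(30 + 10*(-5/(-5))) = 120*(30 + 10*(-5*(-1/5))) = 120*(30 + 10*1) = 120*(30 + 10) = 120*40 = 4800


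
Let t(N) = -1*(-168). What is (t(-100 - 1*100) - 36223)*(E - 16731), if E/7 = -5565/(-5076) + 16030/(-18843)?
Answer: 6410205003900685/10627452 ≈ 6.0317e+8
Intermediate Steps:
t(N) = 168
E = 18272345/10627452 (E = 7*(-5565/(-5076) + 16030/(-18843)) = 7*(-5565*(-1/5076) + 16030*(-1/18843)) = 7*(1855/1692 - 16030/18843) = 7*(2610335/10627452) = 18272345/10627452 ≈ 1.7194)
(t(-100 - 1*100) - 36223)*(E - 16731) = (168 - 36223)*(18272345/10627452 - 16731) = -36055*(-177789627067/10627452) = 6410205003900685/10627452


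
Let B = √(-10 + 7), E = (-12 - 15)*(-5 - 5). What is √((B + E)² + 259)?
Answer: 2*√(18289 + 135*I*√3) ≈ 270.48 + 1.729*I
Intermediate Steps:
E = 270 (E = -27*(-10) = 270)
B = I*√3 (B = √(-3) = I*√3 ≈ 1.732*I)
√((B + E)² + 259) = √((I*√3 + 270)² + 259) = √((270 + I*√3)² + 259) = √(259 + (270 + I*√3)²)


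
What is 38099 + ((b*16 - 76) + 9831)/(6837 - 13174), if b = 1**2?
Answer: 241423592/6337 ≈ 38097.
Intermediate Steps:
b = 1
38099 + ((b*16 - 76) + 9831)/(6837 - 13174) = 38099 + ((1*16 - 76) + 9831)/(6837 - 13174) = 38099 + ((16 - 76) + 9831)/(-6337) = 38099 + (-60 + 9831)*(-1/6337) = 38099 + 9771*(-1/6337) = 38099 - 9771/6337 = 241423592/6337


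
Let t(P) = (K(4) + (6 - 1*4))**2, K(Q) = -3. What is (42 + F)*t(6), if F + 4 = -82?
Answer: -44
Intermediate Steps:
F = -86 (F = -4 - 82 = -86)
t(P) = 1 (t(P) = (-3 + (6 - 1*4))**2 = (-3 + (6 - 4))**2 = (-3 + 2)**2 = (-1)**2 = 1)
(42 + F)*t(6) = (42 - 86)*1 = -44*1 = -44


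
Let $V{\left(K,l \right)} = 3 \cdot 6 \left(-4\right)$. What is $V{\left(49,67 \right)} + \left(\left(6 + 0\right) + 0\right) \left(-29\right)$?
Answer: $-246$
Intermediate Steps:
$V{\left(K,l \right)} = -72$ ($V{\left(K,l \right)} = 18 \left(-4\right) = -72$)
$V{\left(49,67 \right)} + \left(\left(6 + 0\right) + 0\right) \left(-29\right) = -72 + \left(\left(6 + 0\right) + 0\right) \left(-29\right) = -72 + \left(6 + 0\right) \left(-29\right) = -72 + 6 \left(-29\right) = -72 - 174 = -246$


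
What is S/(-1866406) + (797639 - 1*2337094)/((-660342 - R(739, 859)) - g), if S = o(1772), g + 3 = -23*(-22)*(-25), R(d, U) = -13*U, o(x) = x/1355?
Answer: 1946624989056083/804875745153930 ≈ 2.4185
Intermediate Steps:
o(x) = x/1355 (o(x) = x*(1/1355) = x/1355)
g = -12653 (g = -3 - 23*(-22)*(-25) = -3 + 506*(-25) = -3 - 12650 = -12653)
S = 1772/1355 (S = (1/1355)*1772 = 1772/1355 ≈ 1.3077)
S/(-1866406) + (797639 - 1*2337094)/((-660342 - R(739, 859)) - g) = (1772/1355)/(-1866406) + (797639 - 1*2337094)/((-660342 - (-13)*859) - 1*(-12653)) = (1772/1355)*(-1/1866406) + (797639 - 2337094)/((-660342 - 1*(-11167)) + 12653) = -886/1264490065 - 1539455/((-660342 + 11167) + 12653) = -886/1264490065 - 1539455/(-649175 + 12653) = -886/1264490065 - 1539455/(-636522) = -886/1264490065 - 1539455*(-1/636522) = -886/1264490065 + 1539455/636522 = 1946624989056083/804875745153930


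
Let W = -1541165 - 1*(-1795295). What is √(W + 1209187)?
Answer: √1463317 ≈ 1209.7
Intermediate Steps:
W = 254130 (W = -1541165 + 1795295 = 254130)
√(W + 1209187) = √(254130 + 1209187) = √1463317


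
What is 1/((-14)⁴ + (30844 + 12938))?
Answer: 1/82198 ≈ 1.2166e-5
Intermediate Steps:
1/((-14)⁴ + (30844 + 12938)) = 1/(38416 + 43782) = 1/82198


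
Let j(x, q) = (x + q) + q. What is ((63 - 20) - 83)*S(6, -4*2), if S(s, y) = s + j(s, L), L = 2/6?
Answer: -1520/3 ≈ -506.67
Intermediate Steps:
L = 1/3 (L = 2*(1/6) = 1/3 ≈ 0.33333)
j(x, q) = x + 2*q (j(x, q) = (q + x) + q = x + 2*q)
S(s, y) = 2/3 + 2*s (S(s, y) = s + (s + 2*(1/3)) = s + (s + 2/3) = s + (2/3 + s) = 2/3 + 2*s)
((63 - 20) - 83)*S(6, -4*2) = ((63 - 20) - 83)*(2/3 + 2*6) = (43 - 83)*(2/3 + 12) = -40*38/3 = -1520/3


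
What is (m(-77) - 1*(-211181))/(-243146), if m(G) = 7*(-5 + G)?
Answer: -210607/243146 ≈ -0.86617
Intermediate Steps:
m(G) = -35 + 7*G
(m(-77) - 1*(-211181))/(-243146) = ((-35 + 7*(-77)) - 1*(-211181))/(-243146) = ((-35 - 539) + 211181)*(-1/243146) = (-574 + 211181)*(-1/243146) = 210607*(-1/243146) = -210607/243146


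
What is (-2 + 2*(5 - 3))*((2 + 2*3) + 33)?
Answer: 82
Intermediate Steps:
(-2 + 2*(5 - 3))*((2 + 2*3) + 33) = (-2 + 2*2)*((2 + 6) + 33) = (-2 + 4)*(8 + 33) = 2*41 = 82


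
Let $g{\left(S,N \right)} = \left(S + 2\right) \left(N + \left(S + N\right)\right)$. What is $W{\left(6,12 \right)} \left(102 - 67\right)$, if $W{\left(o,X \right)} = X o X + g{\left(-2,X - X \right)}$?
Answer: $30240$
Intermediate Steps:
$g{\left(S,N \right)} = \left(2 + S\right) \left(S + 2 N\right)$ ($g{\left(S,N \right)} = \left(2 + S\right) \left(N + \left(N + S\right)\right) = \left(2 + S\right) \left(S + 2 N\right)$)
$W{\left(o,X \right)} = o X^{2}$ ($W{\left(o,X \right)} = X o X + \left(\left(-2\right)^{2} + 2 \left(-2\right) + 4 \left(X - X\right) + 2 \left(X - X\right) \left(-2\right)\right) = o X^{2} + \left(4 - 4 + 4 \cdot 0 + 2 \cdot 0 \left(-2\right)\right) = o X^{2} + \left(4 - 4 + 0 + 0\right) = o X^{2} + 0 = o X^{2}$)
$W{\left(6,12 \right)} \left(102 - 67\right) = 6 \cdot 12^{2} \left(102 - 67\right) = 6 \cdot 144 \cdot 35 = 864 \cdot 35 = 30240$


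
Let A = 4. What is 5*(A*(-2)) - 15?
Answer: -55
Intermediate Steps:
5*(A*(-2)) - 15 = 5*(4*(-2)) - 15 = 5*(-8) - 15 = -40 - 15 = -55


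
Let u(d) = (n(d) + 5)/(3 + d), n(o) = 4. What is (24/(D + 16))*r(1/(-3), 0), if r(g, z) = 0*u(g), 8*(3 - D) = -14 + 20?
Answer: 0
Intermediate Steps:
D = 9/4 (D = 3 - (-14 + 20)/8 = 3 - 1/8*6 = 3 - 3/4 = 9/4 ≈ 2.2500)
u(d) = 9/(3 + d) (u(d) = (4 + 5)/(3 + d) = 9/(3 + d))
r(g, z) = 0 (r(g, z) = 0*(9/(3 + g)) = 0)
(24/(D + 16))*r(1/(-3), 0) = (24/(9/4 + 16))*0 = (24/(73/4))*0 = (24*(4/73))*0 = (96/73)*0 = 0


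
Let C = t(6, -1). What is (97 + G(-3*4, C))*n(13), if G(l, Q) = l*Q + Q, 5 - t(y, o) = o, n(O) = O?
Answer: 403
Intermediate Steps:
t(y, o) = 5 - o
C = 6 (C = 5 - 1*(-1) = 5 + 1 = 6)
G(l, Q) = Q + Q*l (G(l, Q) = Q*l + Q = Q + Q*l)
(97 + G(-3*4, C))*n(13) = (97 + 6*(1 - 3*4))*13 = (97 + 6*(1 - 12))*13 = (97 + 6*(-11))*13 = (97 - 66)*13 = 31*13 = 403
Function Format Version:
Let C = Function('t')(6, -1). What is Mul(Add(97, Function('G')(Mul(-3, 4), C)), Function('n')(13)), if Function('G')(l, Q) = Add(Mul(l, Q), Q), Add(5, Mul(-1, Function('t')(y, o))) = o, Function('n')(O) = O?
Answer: 403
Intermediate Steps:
Function('t')(y, o) = Add(5, Mul(-1, o))
C = 6 (C = Add(5, Mul(-1, -1)) = Add(5, 1) = 6)
Function('G')(l, Q) = Add(Q, Mul(Q, l)) (Function('G')(l, Q) = Add(Mul(Q, l), Q) = Add(Q, Mul(Q, l)))
Mul(Add(97, Function('G')(Mul(-3, 4), C)), Function('n')(13)) = Mul(Add(97, Mul(6, Add(1, Mul(-3, 4)))), 13) = Mul(Add(97, Mul(6, Add(1, -12))), 13) = Mul(Add(97, Mul(6, -11)), 13) = Mul(Add(97, -66), 13) = Mul(31, 13) = 403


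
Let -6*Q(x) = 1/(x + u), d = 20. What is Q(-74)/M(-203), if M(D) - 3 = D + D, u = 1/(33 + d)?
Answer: -53/9480978 ≈ -5.5901e-6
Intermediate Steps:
u = 1/53 (u = 1/(33 + 20) = 1/53 ≈ 0.018868)
M(D) = 3 + 2*D (M(D) = 3 + (D + D) = 3 + 2*D)
Q(x) = -1/(6*(1/53 + x)) (Q(x) = -1/(6*(x + 1/53)) = -1/(6*(1/53 + x)))
Q(-74)/M(-203) = (-53/(6 + 318*(-74)))/(3 + 2*(-203)) = (-53/(6 - 23532))/(3 - 406) = -53/(-23526)/(-403) = -53*(-1/23526)*(-1/403) = (53/23526)*(-1/403) = -53/9480978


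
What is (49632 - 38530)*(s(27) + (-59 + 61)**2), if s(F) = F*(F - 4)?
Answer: 6938750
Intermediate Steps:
s(F) = F*(-4 + F)
(49632 - 38530)*(s(27) + (-59 + 61)**2) = (49632 - 38530)*(27*(-4 + 27) + (-59 + 61)**2) = 11102*(27*23 + 2**2) = 11102*(621 + 4) = 11102*625 = 6938750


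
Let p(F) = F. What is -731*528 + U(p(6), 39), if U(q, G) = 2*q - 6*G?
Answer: -386190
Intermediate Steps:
U(q, G) = -6*G + 2*q
-731*528 + U(p(6), 39) = -731*528 + (-6*39 + 2*6) = -385968 + (-234 + 12) = -385968 - 222 = -386190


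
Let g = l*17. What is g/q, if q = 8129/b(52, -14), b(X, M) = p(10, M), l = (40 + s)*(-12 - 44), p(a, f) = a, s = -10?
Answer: -285600/8129 ≈ -35.133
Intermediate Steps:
l = -1680 (l = (40 - 10)*(-12 - 44) = 30*(-56) = -1680)
b(X, M) = 10
g = -28560 (g = -1680*17 = -28560)
q = 8129/10 ≈ 812.90
g/q = -28560/8129/10 = -28560*10/8129 = -285600/8129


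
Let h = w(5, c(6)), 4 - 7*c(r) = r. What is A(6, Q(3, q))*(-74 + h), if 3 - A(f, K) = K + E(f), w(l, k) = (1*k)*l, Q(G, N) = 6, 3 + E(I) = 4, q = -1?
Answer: 2112/7 ≈ 301.71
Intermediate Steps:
E(I) = 1 (E(I) = -3 + 4 = 1)
c(r) = 4/7 - r/7
w(l, k) = k*l
A(f, K) = 2 - K (A(f, K) = 3 - (K + 1) = 3 - (1 + K) = 3 + (-1 - K) = 2 - K)
h = -10/7 (h = (4/7 - ⅐*6)*5 = (4/7 - 6/7)*5 = -2/7*5 = -10/7 ≈ -1.4286)
A(6, Q(3, q))*(-74 + h) = (2 - 1*6)*(-74 - 10/7) = (2 - 6)*(-528/7) = -4*(-528/7) = 2112/7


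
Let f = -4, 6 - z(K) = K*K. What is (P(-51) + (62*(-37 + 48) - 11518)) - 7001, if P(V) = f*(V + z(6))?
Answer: -17513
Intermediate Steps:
z(K) = 6 - K**2 (z(K) = 6 - K*K = 6 - K**2)
P(V) = 120 - 4*V (P(V) = -4*(V + (6 - 1*6**2)) = -4*(V + (6 - 1*36)) = -4*(V + (6 - 36)) = -4*(V - 30) = -4*(-30 + V) = 120 - 4*V)
(P(-51) + (62*(-37 + 48) - 11518)) - 7001 = ((120 - 4*(-51)) + (62*(-37 + 48) - 11518)) - 7001 = ((120 + 204) + (62*11 - 11518)) - 7001 = (324 + (682 - 11518)) - 7001 = (324 - 10836) - 7001 = -10512 - 7001 = -17513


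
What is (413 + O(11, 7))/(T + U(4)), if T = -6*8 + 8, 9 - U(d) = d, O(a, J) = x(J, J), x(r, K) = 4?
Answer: -417/35 ≈ -11.914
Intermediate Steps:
O(a, J) = 4
U(d) = 9 - d
T = -40 (T = -48 + 8 = -40)
(413 + O(11, 7))/(T + U(4)) = (413 + 4)/(-40 + (9 - 1*4)) = 417/(-40 + (9 - 4)) = 417/(-40 + 5) = 417/(-35) = 417*(-1/35) = -417/35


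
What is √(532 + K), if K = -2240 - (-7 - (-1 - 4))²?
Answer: 4*I*√107 ≈ 41.376*I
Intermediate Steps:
K = -2244 (K = -2240 - (-7 - 1*(-5))² = -2240 - (-7 + 5)² = -2240 - 1*(-2)² = -2240 - 1*4 = -2240 - 4 = -2244)
√(532 + K) = √(532 - 2244) = √(-1712) = 4*I*√107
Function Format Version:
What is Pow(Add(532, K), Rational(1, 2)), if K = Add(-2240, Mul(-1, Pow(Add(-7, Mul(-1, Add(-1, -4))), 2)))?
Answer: Mul(4, I, Pow(107, Rational(1, 2))) ≈ Mul(41.376, I)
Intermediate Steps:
K = -2244 (K = Add(-2240, Mul(-1, Pow(Add(-7, Mul(-1, -5)), 2))) = Add(-2240, Mul(-1, Pow(Add(-7, 5), 2))) = Add(-2240, Mul(-1, Pow(-2, 2))) = Add(-2240, Mul(-1, 4)) = Add(-2240, -4) = -2244)
Pow(Add(532, K), Rational(1, 2)) = Pow(Add(532, -2244), Rational(1, 2)) = Pow(-1712, Rational(1, 2)) = Mul(4, I, Pow(107, Rational(1, 2)))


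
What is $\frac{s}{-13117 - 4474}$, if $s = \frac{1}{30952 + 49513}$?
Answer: $- \frac{1}{1415459815} \approx -7.0648 \cdot 10^{-10}$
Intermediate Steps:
$s = \frac{1}{80465} \approx 1.2428 \cdot 10^{-5}$
$\frac{s}{-13117 - 4474} = \frac{1}{80465 \left(-13117 - 4474\right)} = \frac{1}{80465 \left(-17591\right)} = \frac{1}{80465} \left(- \frac{1}{17591}\right) = - \frac{1}{1415459815}$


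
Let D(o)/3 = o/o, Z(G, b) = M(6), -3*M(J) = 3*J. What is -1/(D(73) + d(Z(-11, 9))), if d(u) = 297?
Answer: -1/300 ≈ -0.0033333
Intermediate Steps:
M(J) = -J
Z(G, b) = -6 (Z(G, b) = -1*6 = -6)
D(o) = 3 (D(o) = 3*(o/o) = 3*1 = 3)
-1/(D(73) + d(Z(-11, 9))) = -1/(3 + 297) = -1/300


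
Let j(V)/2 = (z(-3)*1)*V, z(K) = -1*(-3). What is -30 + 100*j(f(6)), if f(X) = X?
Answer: 3570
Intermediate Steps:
z(K) = 3
j(V) = 6*V (j(V) = 2*((3*1)*V) = 2*(3*V) = 6*V)
-30 + 100*j(f(6)) = -30 + 100*(6*6) = -30 + 100*36 = -30 + 3600 = 3570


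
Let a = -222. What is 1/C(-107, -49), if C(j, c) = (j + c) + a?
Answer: -1/378 ≈ -0.0026455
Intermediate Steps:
C(j, c) = -222 + c + j (C(j, c) = (j + c) - 222 = (c + j) - 222 = -222 + c + j)
1/C(-107, -49) = 1/(-222 - 49 - 107) = 1/(-378) = -1/378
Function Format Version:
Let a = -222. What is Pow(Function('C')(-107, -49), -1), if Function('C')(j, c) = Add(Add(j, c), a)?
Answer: Rational(-1, 378) ≈ -0.0026455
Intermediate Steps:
Function('C')(j, c) = Add(-222, c, j) (Function('C')(j, c) = Add(Add(j, c), -222) = Add(Add(c, j), -222) = Add(-222, c, j))
Pow(Function('C')(-107, -49), -1) = Pow(Add(-222, -49, -107), -1) = Pow(-378, -1) = Rational(-1, 378)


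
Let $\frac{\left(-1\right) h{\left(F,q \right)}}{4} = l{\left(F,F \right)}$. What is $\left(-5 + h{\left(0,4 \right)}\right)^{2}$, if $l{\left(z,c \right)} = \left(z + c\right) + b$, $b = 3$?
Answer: $289$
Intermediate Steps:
$l{\left(z,c \right)} = 3 + c + z$ ($l{\left(z,c \right)} = \left(z + c\right) + 3 = \left(c + z\right) + 3 = 3 + c + z$)
$h{\left(F,q \right)} = -12 - 8 F$ ($h{\left(F,q \right)} = - 4 \left(3 + F + F\right) = - 4 \left(3 + 2 F\right) = -12 - 8 F$)
$\left(-5 + h{\left(0,4 \right)}\right)^{2} = \left(-5 - 12\right)^{2} = \left(-17\right)^{2} = 289$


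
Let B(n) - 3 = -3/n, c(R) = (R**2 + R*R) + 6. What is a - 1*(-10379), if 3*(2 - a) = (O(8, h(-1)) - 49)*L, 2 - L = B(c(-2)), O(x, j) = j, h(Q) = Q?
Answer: 217726/21 ≈ 10368.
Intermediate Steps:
c(R) = 6 + 2*R**2 (c(R) = (R**2 + R**2) + 6 = 2*R**2 + 6 = 6 + 2*R**2)
B(n) = 3 - 3/n
L = -11/14 (L = 2 - (3 - 3/(6 + 2*(-2)**2)) = 2 - (3 - 3/(6 + 2*4)) = 2 - (3 - 3/(6 + 8)) = 2 - (3 - 3/14) = 2 - 1*39/14 = 2 - 39/14 = -11/14 ≈ -0.78571)
a = -233/21 (a = 2 - (-1 - 49)*(-11)/(3*14) = 2 - (-50)*(-11)/(3*14) = 2 - 1/3*275/7 = 2 - 275/21 = -233/21 ≈ -11.095)
a - 1*(-10379) = -233/21 - 1*(-10379) = -233/21 + 10379 = 217726/21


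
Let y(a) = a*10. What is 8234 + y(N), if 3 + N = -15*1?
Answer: 8054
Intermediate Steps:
N = -18 (N = -3 - 15*1 = -3 - 15 = -18)
y(a) = 10*a
8234 + y(N) = 8234 + 10*(-18) = 8234 - 180 = 8054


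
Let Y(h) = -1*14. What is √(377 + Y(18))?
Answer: 11*√3 ≈ 19.053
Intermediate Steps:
Y(h) = -14
√(377 + Y(18)) = √(377 - 14) = √363 = 11*√3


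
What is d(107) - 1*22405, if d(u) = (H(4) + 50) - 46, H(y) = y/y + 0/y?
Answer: -22400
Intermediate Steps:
H(y) = 1 (H(y) = 1 + 0 = 1)
d(u) = 5 (d(u) = (1 + 50) - 46 = 51 - 46 = 5)
d(107) - 1*22405 = 5 - 1*22405 = 5 - 22405 = -22400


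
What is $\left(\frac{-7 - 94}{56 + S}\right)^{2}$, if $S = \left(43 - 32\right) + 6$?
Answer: $\frac{10201}{5329} \approx 1.9142$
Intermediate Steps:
$S = 17$ ($S = 11 + 6 = 17$)
$\left(\frac{-7 - 94}{56 + S}\right)^{2} = \left(\frac{-7 - 94}{56 + 17}\right)^{2} = \left(- \frac{101}{73}\right)^{2} = \frac{10201}{5329}$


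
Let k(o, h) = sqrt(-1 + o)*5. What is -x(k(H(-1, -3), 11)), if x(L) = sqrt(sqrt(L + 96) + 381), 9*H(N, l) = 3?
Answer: -sqrt(3429 + 3*sqrt(3)*sqrt(288 + 5*I*sqrt(6)))/3 ≈ -19.769 - 0.0052681*I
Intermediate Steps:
H(N, l) = 1/3 (H(N, l) = (1/9)*3 = 1/3)
k(o, h) = 5*sqrt(-1 + o)
x(L) = sqrt(381 + sqrt(96 + L)) (x(L) = sqrt(sqrt(96 + L) + 381) = sqrt(381 + sqrt(96 + L)))
-x(k(H(-1, -3), 11)) = -sqrt(381 + sqrt(96 + 5*sqrt(-1 + 1/3))) = -sqrt(381 + sqrt(96 + 5*sqrt(-2/3))) = -sqrt(381 + sqrt(96 + 5*(I*sqrt(6)/3))) = -sqrt(381 + sqrt(96 + 5*I*sqrt(6)/3))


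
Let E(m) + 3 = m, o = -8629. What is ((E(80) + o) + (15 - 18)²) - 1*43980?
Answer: -52523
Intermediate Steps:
E(m) = -3 + m
((E(80) + o) + (15 - 18)²) - 1*43980 = (((-3 + 80) - 8629) + (15 - 18)²) - 1*43980 = ((77 - 8629) + (-3)²) - 43980 = (-8552 + 9) - 43980 = -8543 - 43980 = -52523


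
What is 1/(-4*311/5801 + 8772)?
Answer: 5801/50885128 ≈ 0.00011400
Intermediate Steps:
1/(-4*311/5801 + 8772) = 1/(-1244*1/5801 + 8772) = 1/(-1244/5801 + 8772) = 1/(50885128/5801) = 5801/50885128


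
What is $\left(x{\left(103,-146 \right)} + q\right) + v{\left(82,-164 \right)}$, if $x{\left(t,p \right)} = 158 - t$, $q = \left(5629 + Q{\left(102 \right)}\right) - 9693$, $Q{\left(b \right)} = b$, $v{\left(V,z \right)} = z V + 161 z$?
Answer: $-43759$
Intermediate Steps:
$v{\left(V,z \right)} = 161 z + V z$ ($v{\left(V,z \right)} = V z + 161 z = 161 z + V z$)
$q = -3962$ ($q = \left(5629 + 102\right) - 9693 = 5731 - 9693 = -3962$)
$\left(x{\left(103,-146 \right)} + q\right) + v{\left(82,-164 \right)} = \left(\left(158 - 103\right) - 3962\right) - 164 \left(161 + 82\right) = \left(\left(158 - 103\right) - 3962\right) - 39852 = \left(55 - 3962\right) - 39852 = -3907 - 39852 = -43759$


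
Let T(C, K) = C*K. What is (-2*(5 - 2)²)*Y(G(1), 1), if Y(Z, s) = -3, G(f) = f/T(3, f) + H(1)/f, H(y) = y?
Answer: 54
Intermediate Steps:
G(f) = ⅓ + 1/f (G(f) = f/((3*f)) + 1/f = f*(1/(3*f)) + 1/f = ⅓ + 1/f)
(-2*(5 - 2)²)*Y(G(1), 1) = -2*(5 - 2)²*(-3) = -2*3²*(-3) = -2*9*(-3) = -18*(-3) = 54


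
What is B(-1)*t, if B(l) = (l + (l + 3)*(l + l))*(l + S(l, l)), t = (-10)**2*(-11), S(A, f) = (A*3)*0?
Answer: -5500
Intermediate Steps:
S(A, f) = 0 (S(A, f) = (3*A)*0 = 0)
t = -1100 (t = 100*(-11) = -1100)
B(l) = l*(l + 2*l*(3 + l)) (B(l) = (l + (l + 3)*(l + l))*(l + 0) = (l + (3 + l)*(2*l))*l = (l + 2*l*(3 + l))*l = l*(l + 2*l*(3 + l)))
B(-1)*t = ((-1)**2*(7 + 2*(-1)))*(-1100) = (1*(7 - 2))*(-1100) = (1*5)*(-1100) = 5*(-1100) = -5500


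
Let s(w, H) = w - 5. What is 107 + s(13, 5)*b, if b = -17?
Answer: -29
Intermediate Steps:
s(w, H) = -5 + w
107 + s(13, 5)*b = 107 + (-5 + 13)*(-17) = 107 + 8*(-17) = 107 - 136 = -29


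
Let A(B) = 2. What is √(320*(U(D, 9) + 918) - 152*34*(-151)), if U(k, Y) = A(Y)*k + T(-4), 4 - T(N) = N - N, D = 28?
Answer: 4*√68333 ≈ 1045.6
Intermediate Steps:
T(N) = 4 (T(N) = 4 - (N - N) = 4 - 1*0 = 4 + 0 = 4)
U(k, Y) = 4 + 2*k (U(k, Y) = 2*k + 4 = 4 + 2*k)
√(320*(U(D, 9) + 918) - 152*34*(-151)) = √(320*((4 + 2*28) + 918) - 152*34*(-151)) = √(320*((4 + 56) + 918) - 5168*(-151)) = √(320*(60 + 918) + 780368) = √(320*978 + 780368) = √(312960 + 780368) = √1093328 = 4*√68333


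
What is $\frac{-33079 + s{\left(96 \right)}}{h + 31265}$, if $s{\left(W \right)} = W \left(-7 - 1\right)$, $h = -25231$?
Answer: $- \frac{33847}{6034} \approx -5.6094$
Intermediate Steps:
$s{\left(W \right)} = - 8 W$ ($s{\left(W \right)} = W \left(-8\right) = - 8 W$)
$\frac{-33079 + s{\left(96 \right)}}{h + 31265} = \frac{-33079 - 768}{-25231 + 31265} = \frac{-33079 - 768}{6034} = \left(-33847\right) \frac{1}{6034} = - \frac{33847}{6034}$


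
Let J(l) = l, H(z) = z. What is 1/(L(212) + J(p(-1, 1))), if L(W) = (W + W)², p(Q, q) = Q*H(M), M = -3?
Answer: 1/179779 ≈ 5.5624e-6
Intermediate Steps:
p(Q, q) = -3*Q (p(Q, q) = Q*(-3) = -3*Q)
L(W) = 4*W² (L(W) = (2*W)² = 4*W²)
1/(L(212) + J(p(-1, 1))) = 1/(4*212² - 3*(-1)) = 1/(4*44944 + 3) = 1/(179776 + 3) = 1/179779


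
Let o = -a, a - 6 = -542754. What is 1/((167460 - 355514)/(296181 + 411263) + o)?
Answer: 353722/191981814029 ≈ 1.8425e-6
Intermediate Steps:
a = -542748 (a = 6 - 542754 = -542748)
o = 542748 (o = -1*(-542748) = 542748)
1/((167460 - 355514)/(296181 + 411263) + o) = 1/((167460 - 355514)/(296181 + 411263) + 542748) = 1/(-188054/707444 + 542748) = 1/(-188054*1/707444 + 542748) = 1/(-94027/353722 + 542748) = 1/(191981814029/353722) = 353722/191981814029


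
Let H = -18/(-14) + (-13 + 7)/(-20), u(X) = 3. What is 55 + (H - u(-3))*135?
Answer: -1903/14 ≈ -135.93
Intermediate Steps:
H = 111/70 (H = -18*(-1/14) - 6*(-1/20) = 9/7 + 3/10 = 111/70 ≈ 1.5857)
55 + (H - u(-3))*135 = 55 + (111/70 - 1*3)*135 = 55 + (111/70 - 3)*135 = 55 - 99/70*135 = 55 - 2673/14 = -1903/14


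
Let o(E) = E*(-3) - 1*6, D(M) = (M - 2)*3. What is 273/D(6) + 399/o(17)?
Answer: 63/4 ≈ 15.750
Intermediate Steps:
D(M) = -6 + 3*M (D(M) = (-2 + M)*3 = -6 + 3*M)
o(E) = -6 - 3*E (o(E) = -3*E - 6 = -6 - 3*E)
273/D(6) + 399/o(17) = 273/(-6 + 3*6) + 399/(-6 - 3*17) = 273/(-6 + 18) + 399/(-6 - 51) = 273/12 + 399/(-57) = 273*(1/12) + 399*(-1/57) = 91/4 - 7 = 63/4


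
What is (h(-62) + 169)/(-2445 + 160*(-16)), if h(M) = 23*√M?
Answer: -13/385 - 23*I*√62/5005 ≈ -0.033766 - 0.036184*I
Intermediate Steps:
(h(-62) + 169)/(-2445 + 160*(-16)) = (23*√(-62) + 169)/(-2445 + 160*(-16)) = (23*(I*√62) + 169)/(-2445 - 2560) = (23*I*√62 + 169)/(-5005) = (169 + 23*I*√62)*(-1/5005) = -13/385 - 23*I*√62/5005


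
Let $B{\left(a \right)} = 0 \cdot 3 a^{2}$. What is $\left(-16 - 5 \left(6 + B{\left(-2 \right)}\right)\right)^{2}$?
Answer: $2116$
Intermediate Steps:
$B{\left(a \right)} = 0$ ($B{\left(a \right)} = 0 a^{2} = 0$)
$\left(-16 - 5 \left(6 + B{\left(-2 \right)}\right)\right)^{2} = \left(-16 - 5 \left(6 + 0\right)\right)^{2} = \left(-16 - 30\right)^{2} = \left(-46\right)^{2} = 2116$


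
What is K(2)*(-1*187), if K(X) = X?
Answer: -374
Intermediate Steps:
K(2)*(-1*187) = 2*(-1*187) = 2*(-187) = -374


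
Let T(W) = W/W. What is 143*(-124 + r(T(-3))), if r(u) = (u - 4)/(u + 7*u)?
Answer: -142285/8 ≈ -17786.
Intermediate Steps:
T(W) = 1
r(u) = (-4 + u)/(8*u) (r(u) = (-4 + u)/((8*u)) = (-4 + u)*(1/(8*u)) = (-4 + u)/(8*u))
143*(-124 + r(T(-3))) = 143*(-124 + (1/8)*(-4 + 1)/1) = 143*(-124 + (1/8)*1*(-3)) = 143*(-124 - 3/8) = 143*(-995/8) = -142285/8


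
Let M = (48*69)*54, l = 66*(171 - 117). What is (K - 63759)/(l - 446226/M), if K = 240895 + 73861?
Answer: 7481718576/106161341 ≈ 70.475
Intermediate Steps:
K = 314756
l = 3564 (l = 66*54 = 3564)
M = 178848 (M = 3312*54 = 178848)
(K - 63759)/(l - 446226/M) = (314756 - 63759)/(3564 - 446226/178848) = 250997/(3564 - 446226*1/178848) = 250997/(3564 - 74371/29808) = 250997/(106161341/29808) = 250997*(29808/106161341) = 7481718576/106161341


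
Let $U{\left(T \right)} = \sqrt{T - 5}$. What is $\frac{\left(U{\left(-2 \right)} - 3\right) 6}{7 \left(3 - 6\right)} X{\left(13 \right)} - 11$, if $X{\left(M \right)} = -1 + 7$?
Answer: $- \frac{41}{7} - \frac{12 i \sqrt{7}}{7} \approx -5.8571 - 4.5356 i$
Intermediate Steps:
$U{\left(T \right)} = \sqrt{-5 + T}$
$X{\left(M \right)} = 6$
$\frac{\left(U{\left(-2 \right)} - 3\right) 6}{7 \left(3 - 6\right)} X{\left(13 \right)} - 11 = \frac{\left(\sqrt{-5 - 2} - 3\right) 6}{7 \left(3 - 6\right)} 6 - 11 = \frac{\left(\sqrt{-7} - 3\right) 6}{7 \left(-3\right)} 6 - 11 = \frac{\left(i \sqrt{7} - 3\right) 6}{-21} \cdot 6 - 11 = \left(-3 + i \sqrt{7}\right) 6 \left(- \frac{1}{21}\right) 6 - 11 = \left(-18 + 6 i \sqrt{7}\right) \left(- \frac{1}{21}\right) 6 - 11 = \left(\frac{6}{7} - \frac{2 i \sqrt{7}}{7}\right) 6 - 11 = \left(\frac{36}{7} - \frac{12 i \sqrt{7}}{7}\right) - 11 = - \frac{41}{7} - \frac{12 i \sqrt{7}}{7}$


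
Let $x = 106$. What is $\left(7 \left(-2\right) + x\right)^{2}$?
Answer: $8464$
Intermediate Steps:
$\left(7 \left(-2\right) + x\right)^{2} = \left(7 \left(-2\right) + 106\right)^{2} = \left(-14 + 106\right)^{2} = 92^{2} = 8464$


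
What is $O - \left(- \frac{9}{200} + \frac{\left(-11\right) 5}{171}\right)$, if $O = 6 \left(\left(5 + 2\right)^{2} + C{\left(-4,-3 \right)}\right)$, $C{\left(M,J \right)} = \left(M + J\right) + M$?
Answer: $\frac{7810139}{34200} \approx 228.37$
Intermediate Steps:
$C{\left(M,J \right)} = J + 2 M$ ($C{\left(M,J \right)} = \left(J + M\right) + M = J + 2 M$)
$O = 228$ ($O = 6 \left(\left(5 + 2\right)^{2} + \left(-3 + 2 \left(-4\right)\right)\right) = 6 \left(7^{2} - 11\right) = 6 \left(49 - 11\right) = 6 \cdot 38 = 228$)
$O - \left(- \frac{9}{200} + \frac{\left(-11\right) 5}{171}\right) = 228 - \left(- \frac{9}{200} + \frac{\left(-11\right) 5}{171}\right) = 228 - \left(\left(-9\right) \frac{1}{200} - \frac{55}{171}\right) = 228 - \left(- \frac{9}{200} - \frac{55}{171}\right) = 228 - - \frac{12539}{34200} = 228 + \frac{12539}{34200} = \frac{7810139}{34200}$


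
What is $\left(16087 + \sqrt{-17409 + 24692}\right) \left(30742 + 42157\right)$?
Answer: $1172726213 + 72899 \sqrt{7283} \approx 1.1789 \cdot 10^{9}$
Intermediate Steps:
$\left(16087 + \sqrt{-17409 + 24692}\right) \left(30742 + 42157\right) = \left(16087 + \sqrt{7283}\right) 72899 = 1172726213 + 72899 \sqrt{7283}$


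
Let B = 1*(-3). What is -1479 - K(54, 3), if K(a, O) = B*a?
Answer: -1317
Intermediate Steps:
B = -3
K(a, O) = -3*a
-1479 - K(54, 3) = -1479 - (-3)*54 = -1479 - 1*(-162) = -1479 + 162 = -1317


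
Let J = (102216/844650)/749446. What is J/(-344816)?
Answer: -4259/9094803081072600 ≈ -4.6829e-13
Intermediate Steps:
J = 8518/52751630325 (J = (102216*(1/844650))*(1/749446) = (17036/140775)*(1/749446) = 8518/52751630325 ≈ 1.6147e-7)
J/(-344816) = (8518/52751630325)/(-344816) = (8518/52751630325)*(-1/344816) = -4259/9094803081072600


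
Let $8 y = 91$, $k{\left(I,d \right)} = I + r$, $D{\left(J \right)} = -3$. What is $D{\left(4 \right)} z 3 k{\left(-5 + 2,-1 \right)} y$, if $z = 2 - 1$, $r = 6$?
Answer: $- \frac{2457}{8} \approx -307.13$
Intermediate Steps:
$k{\left(I,d \right)} = 6 + I$ ($k{\left(I,d \right)} = I + 6 = 6 + I$)
$y = \frac{91}{8}$ ($y = \frac{1}{8} \cdot 91 = \frac{91}{8} \approx 11.375$)
$z = 1$ ($z = 2 - 1 = 1$)
$D{\left(4 \right)} z 3 k{\left(-5 + 2,-1 \right)} y = - 3 \cdot 1 \cdot 3 \left(6 + \left(-5 + 2\right)\right) \frac{91}{8} = - 3 \cdot 1 \cdot 3 \left(6 - 3\right) \frac{91}{8} = - 3 \cdot 1 \cdot 3 \cdot 3 \cdot \frac{91}{8} = - 3 \cdot 1 \cdot 9 \cdot \frac{91}{8} = \left(-3\right) 9 \cdot \frac{91}{8} = \left(-27\right) \frac{91}{8} = - \frac{2457}{8}$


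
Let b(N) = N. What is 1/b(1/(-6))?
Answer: -6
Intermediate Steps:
1/b(1/(-6)) = 1/(1/(-6)) = 1/(-⅙) = -6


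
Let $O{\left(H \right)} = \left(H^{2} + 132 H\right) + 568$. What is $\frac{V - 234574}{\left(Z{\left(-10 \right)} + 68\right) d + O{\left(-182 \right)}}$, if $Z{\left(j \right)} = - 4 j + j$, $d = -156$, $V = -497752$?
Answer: $\frac{366163}{2810} \approx 130.31$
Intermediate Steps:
$Z{\left(j \right)} = - 3 j$
$O{\left(H \right)} = 568 + H^{2} + 132 H$
$\frac{V - 234574}{\left(Z{\left(-10 \right)} + 68\right) d + O{\left(-182 \right)}} = \frac{-497752 - 234574}{\left(\left(-3\right) \left(-10\right) + 68\right) \left(-156\right) + \left(568 + \left(-182\right)^{2} + 132 \left(-182\right)\right)} = - \frac{732326}{\left(30 + 68\right) \left(-156\right) + \left(568 + 33124 - 24024\right)} = - \frac{732326}{98 \left(-156\right) + 9668} = - \frac{732326}{-15288 + 9668} = - \frac{732326}{-5620} = \left(-732326\right) \left(- \frac{1}{5620}\right) = \frac{366163}{2810}$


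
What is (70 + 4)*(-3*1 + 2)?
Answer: -74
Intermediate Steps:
(70 + 4)*(-3*1 + 2) = 74*(-3 + 2) = 74*(-1) = -74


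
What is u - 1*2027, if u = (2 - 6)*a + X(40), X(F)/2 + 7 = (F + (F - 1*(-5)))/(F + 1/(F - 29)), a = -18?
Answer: -866459/441 ≈ -1964.8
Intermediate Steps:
X(F) = -14 + 2*(5 + 2*F)/(F + 1/(-29 + F)) (X(F) = -14 + 2*((F + (F - 1*(-5)))/(F + 1/(F - 29))) = -14 + 2*((F + (F + 5))/(F + 1/(-29 + F))) = -14 + 2*((F + (5 + F))/(F + 1/(-29 + F))) = -14 + 2*((5 + 2*F)/(F + 1/(-29 + F))) = -14 + 2*(5 + 2*F)/(F + 1/(-29 + F)))
u = 27448/441 (u = (2 - 6)*(-18) + 2*(-152 - 5*40**2 + 150*40)/(1 + 40**2 - 29*40) = -4*(-18) + 2*(-152 - 5*1600 + 6000)/(1 + 1600 - 1160) = 72 + 2*(-152 - 8000 + 6000)/441 = 72 + 2*(1/441)*(-2152) = 72 - 4304/441 = 27448/441 ≈ 62.240)
u - 1*2027 = 27448/441 - 1*2027 = 27448/441 - 2027 = -866459/441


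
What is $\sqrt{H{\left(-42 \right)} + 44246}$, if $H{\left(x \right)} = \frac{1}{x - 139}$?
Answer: $\frac{5 \sqrt{57981721}}{181} \approx 210.35$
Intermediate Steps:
$H{\left(x \right)} = \frac{1}{-139 + x}$
$\sqrt{H{\left(-42 \right)} + 44246} = \sqrt{\frac{1}{-139 - 42} + 44246} = \sqrt{\frac{1}{-181} + 44246} = \sqrt{- \frac{1}{181} + 44246} = \sqrt{\frac{8008525}{181}} = \frac{5 \sqrt{57981721}}{181}$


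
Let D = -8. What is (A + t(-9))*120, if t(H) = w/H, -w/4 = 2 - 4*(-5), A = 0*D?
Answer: 3520/3 ≈ 1173.3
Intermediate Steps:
A = 0 (A = 0*(-8) = 0)
w = -88 (w = -4*(2 - 4*(-5)) = -4*(2 + 20) = -4*22 = -88)
t(H) = -88/H
(A + t(-9))*120 = (0 - 88/(-9))*120 = (0 - 88*(-⅑))*120 = (0 + 88/9)*120 = (88/9)*120 = 3520/3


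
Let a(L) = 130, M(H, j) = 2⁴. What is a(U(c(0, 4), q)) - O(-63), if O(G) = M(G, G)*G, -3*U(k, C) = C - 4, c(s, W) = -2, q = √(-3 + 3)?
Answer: 1138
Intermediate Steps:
q = 0 (q = √0 = 0)
M(H, j) = 16
U(k, C) = 4/3 - C/3 (U(k, C) = -(C - 4)/3 = -(-4 + C)/3 = 4/3 - C/3)
O(G) = 16*G
a(U(c(0, 4), q)) - O(-63) = 130 - 16*(-63) = 130 - 1*(-1008) = 130 + 1008 = 1138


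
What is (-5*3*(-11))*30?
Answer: 4950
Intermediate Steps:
(-5*3*(-11))*30 = -15*(-11)*30 = 165*30 = 4950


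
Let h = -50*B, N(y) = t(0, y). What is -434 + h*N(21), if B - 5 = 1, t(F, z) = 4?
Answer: -1634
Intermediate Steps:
B = 6 (B = 5 + 1 = 6)
N(y) = 4
h = -300 (h = -50*6 = -300)
-434 + h*N(21) = -434 - 300*4 = -434 - 1200 = -1634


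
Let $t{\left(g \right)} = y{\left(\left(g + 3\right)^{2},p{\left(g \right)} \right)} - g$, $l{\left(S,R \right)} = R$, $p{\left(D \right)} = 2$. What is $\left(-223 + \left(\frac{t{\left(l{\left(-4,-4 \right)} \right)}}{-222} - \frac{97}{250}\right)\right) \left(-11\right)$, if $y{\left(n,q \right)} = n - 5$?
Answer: $\frac{614317}{250} \approx 2457.3$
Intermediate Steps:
$y{\left(n,q \right)} = -5 + n$
$t{\left(g \right)} = -5 + \left(3 + g\right)^{2} - g$ ($t{\left(g \right)} = \left(-5 + \left(g + 3\right)^{2}\right) - g = \left(-5 + \left(3 + g\right)^{2}\right) - g = -5 + \left(3 + g\right)^{2} - g$)
$\left(-223 + \left(\frac{t{\left(l{\left(-4,-4 \right)} \right)}}{-222} - \frac{97}{250}\right)\right) \left(-11\right) = \left(-223 - \left(\frac{97}{250} - \frac{-5 + \left(3 - 4\right)^{2} - -4}{-222}\right)\right) \left(-11\right) = \left(-223 - \left(\frac{97}{250} - \left(-5 + \left(-1\right)^{2} + 4\right) \left(- \frac{1}{222}\right)\right)\right) \left(-11\right) = \left(-223 - \left(\frac{97}{250} - \left(-5 + 1 + 4\right) \left(- \frac{1}{222}\right)\right)\right) \left(-11\right) = \left(-223 + \left(0 \left(- \frac{1}{222}\right) - \frac{97}{250}\right)\right) \left(-11\right) = \left(-223 + \left(0 - \frac{97}{250}\right)\right) \left(-11\right) = \left(-223 - \frac{97}{250}\right) \left(-11\right) = \left(- \frac{55847}{250}\right) \left(-11\right) = \frac{614317}{250}$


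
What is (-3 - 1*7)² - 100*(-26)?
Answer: 2700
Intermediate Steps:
(-3 - 1*7)² - 100*(-26) = (-3 - 7)² + 2600 = (-10)² + 2600 = 100 + 2600 = 2700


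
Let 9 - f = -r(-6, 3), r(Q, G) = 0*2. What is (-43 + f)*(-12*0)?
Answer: 0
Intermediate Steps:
r(Q, G) = 0
f = 9 (f = 9 - (-1)*0 = 9 - 1*0 = 9 + 0 = 9)
(-43 + f)*(-12*0) = (-43 + 9)*(-12*0) = -34*0 = 0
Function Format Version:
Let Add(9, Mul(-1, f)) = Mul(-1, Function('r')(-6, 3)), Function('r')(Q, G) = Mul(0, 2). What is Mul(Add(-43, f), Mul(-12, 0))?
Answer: 0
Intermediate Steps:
Function('r')(Q, G) = 0
f = 9 (f = Add(9, Mul(-1, Mul(-1, 0))) = Add(9, Mul(-1, 0)) = Add(9, 0) = 9)
Mul(Add(-43, f), Mul(-12, 0)) = Mul(Add(-43, 9), Mul(-12, 0)) = Mul(-34, 0) = 0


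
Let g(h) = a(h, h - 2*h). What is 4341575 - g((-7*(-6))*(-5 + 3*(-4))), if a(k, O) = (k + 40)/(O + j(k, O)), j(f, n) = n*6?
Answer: 10849596262/2499 ≈ 4.3416e+6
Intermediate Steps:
j(f, n) = 6*n
a(k, O) = (40 + k)/(7*O) (a(k, O) = (k + 40)/(O + 6*O) = (40 + k)/((7*O)) = (40 + k)*(1/(7*O)) = (40 + k)/(7*O))
g(h) = -(40 + h)/(7*h) (g(h) = (40 + h)/(7*(h - 2*h)) = (40 + h)/(7*((-h))) = (-1/h)*(40 + h)/7 = -(40 + h)/(7*h))
4341575 - g((-7*(-6))*(-5 + 3*(-4))) = 4341575 - (-40 - (-7*(-6))*(-5 + 3*(-4)))/(7*((-7*(-6))*(-5 + 3*(-4)))) = 4341575 - (-40 - 42*(-5 - 12))/(7*(42*(-5 - 12))) = 4341575 - (-40 - 42*(-17))/(7*(42*(-17))) = 4341575 - (-40 - 1*(-714))/(7*(-714)) = 4341575 - (-1)*(-40 + 714)/(7*714) = 4341575 - (-1)*674/(7*714) = 4341575 - 1*(-337/2499) = 4341575 + 337/2499 = 10849596262/2499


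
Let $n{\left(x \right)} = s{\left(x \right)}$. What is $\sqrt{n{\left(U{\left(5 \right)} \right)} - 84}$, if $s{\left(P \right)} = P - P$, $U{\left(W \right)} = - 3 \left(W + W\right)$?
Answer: $2 i \sqrt{21} \approx 9.1651 i$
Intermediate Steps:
$U{\left(W \right)} = - 6 W$ ($U{\left(W \right)} = - 3 \cdot 2 W = - 6 W$)
$s{\left(P \right)} = 0$
$n{\left(x \right)} = 0$
$\sqrt{n{\left(U{\left(5 \right)} \right)} - 84} = \sqrt{0 - 84} = \sqrt{-84} = 2 i \sqrt{21}$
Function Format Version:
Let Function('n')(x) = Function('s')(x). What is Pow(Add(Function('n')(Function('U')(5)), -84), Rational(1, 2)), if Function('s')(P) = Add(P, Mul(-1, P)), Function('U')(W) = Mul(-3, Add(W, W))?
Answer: Mul(2, I, Pow(21, Rational(1, 2))) ≈ Mul(9.1651, I)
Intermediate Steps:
Function('U')(W) = Mul(-6, W) (Function('U')(W) = Mul(-3, Mul(2, W)) = Mul(-6, W))
Function('s')(P) = 0
Function('n')(x) = 0
Pow(Add(Function('n')(Function('U')(5)), -84), Rational(1, 2)) = Pow(Add(0, -84), Rational(1, 2)) = Pow(-84, Rational(1, 2)) = Mul(2, I, Pow(21, Rational(1, 2)))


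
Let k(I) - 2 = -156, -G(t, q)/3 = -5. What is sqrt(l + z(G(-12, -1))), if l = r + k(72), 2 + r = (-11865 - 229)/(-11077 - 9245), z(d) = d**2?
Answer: 2*sqrt(199594781)/3387 ≈ 8.3424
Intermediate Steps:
G(t, q) = 15 (G(t, q) = -3*(-5) = 15)
r = -14275/10161 (r = -2 + (-11865 - 229)/(-11077 - 9245) = -2 - 12094/(-20322) = -2 - 12094*(-1/20322) = -2 + 6047/10161 = -14275/10161 ≈ -1.4049)
k(I) = -154 (k(I) = 2 - 156 = -154)
l = -1579069/10161 (l = -14275/10161 - 154 = -1579069/10161 ≈ -155.40)
sqrt(l + z(G(-12, -1))) = sqrt(-1579069/10161 + 15**2) = sqrt(-1579069/10161 + 225) = sqrt(707156/10161) = 2*sqrt(199594781)/3387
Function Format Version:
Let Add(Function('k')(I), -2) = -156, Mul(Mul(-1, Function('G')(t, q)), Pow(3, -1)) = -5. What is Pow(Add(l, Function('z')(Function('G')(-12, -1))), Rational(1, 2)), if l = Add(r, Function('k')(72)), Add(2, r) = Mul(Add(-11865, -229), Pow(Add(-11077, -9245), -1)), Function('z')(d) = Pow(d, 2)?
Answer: Mul(Rational(2, 3387), Pow(199594781, Rational(1, 2))) ≈ 8.3424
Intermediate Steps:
Function('G')(t, q) = 15 (Function('G')(t, q) = Mul(-3, -5) = 15)
r = Rational(-14275, 10161) (r = Add(-2, Mul(Add(-11865, -229), Pow(Add(-11077, -9245), -1))) = Add(-2, Mul(-12094, Pow(-20322, -1))) = Add(-2, Mul(-12094, Rational(-1, 20322))) = Add(-2, Rational(6047, 10161)) = Rational(-14275, 10161) ≈ -1.4049)
Function('k')(I) = -154 (Function('k')(I) = Add(2, -156) = -154)
l = Rational(-1579069, 10161) (l = Add(Rational(-14275, 10161), -154) = Rational(-1579069, 10161) ≈ -155.40)
Pow(Add(l, Function('z')(Function('G')(-12, -1))), Rational(1, 2)) = Pow(Add(Rational(-1579069, 10161), Pow(15, 2)), Rational(1, 2)) = Pow(Add(Rational(-1579069, 10161), 225), Rational(1, 2)) = Pow(Rational(707156, 10161), Rational(1, 2)) = Mul(Rational(2, 3387), Pow(199594781, Rational(1, 2)))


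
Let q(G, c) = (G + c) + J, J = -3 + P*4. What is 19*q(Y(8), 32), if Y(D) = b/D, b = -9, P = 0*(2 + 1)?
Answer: 4237/8 ≈ 529.63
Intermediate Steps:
P = 0 (P = 0*3 = 0)
J = -3 (J = -3 + 0*4 = -3 + 0 = -3)
Y(D) = -9/D
q(G, c) = -3 + G + c (q(G, c) = (G + c) - 3 = -3 + G + c)
19*q(Y(8), 32) = 19*(-3 - 9/8 + 32) = 19*(223/8) = 4237/8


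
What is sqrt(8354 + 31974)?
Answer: 142*sqrt(2) ≈ 200.82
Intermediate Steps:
sqrt(8354 + 31974) = sqrt(40328) = 142*sqrt(2)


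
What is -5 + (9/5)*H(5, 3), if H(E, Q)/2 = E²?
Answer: 85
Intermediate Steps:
H(E, Q) = 2*E²
-5 + (9/5)*H(5, 3) = -5 + (9/5)*(2*5²) = -5 + (9*(⅕))*(2*25) = -5 + (9/5)*50 = -5 + 90 = 85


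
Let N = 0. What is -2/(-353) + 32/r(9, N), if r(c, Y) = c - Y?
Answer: 11314/3177 ≈ 3.5612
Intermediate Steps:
-2/(-353) + 32/r(9, N) = -2/(-353) + 32/(9 - 1*0) = -2*(-1/353) + 32/(9 + 0) = 2/353 + 32/9 = 11314/3177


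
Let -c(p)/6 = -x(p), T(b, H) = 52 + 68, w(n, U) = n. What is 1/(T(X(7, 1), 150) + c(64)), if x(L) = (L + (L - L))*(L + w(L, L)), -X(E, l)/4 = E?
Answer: 1/49272 ≈ 2.0295e-5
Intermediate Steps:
X(E, l) = -4*E
T(b, H) = 120
x(L) = 2*L**2 (x(L) = (L + (L - L))*(L + L) = (L + 0)*(2*L) = L*(2*L) = 2*L**2)
c(p) = 12*p**2 (c(p) = -(-6)*2*p**2 = -(-12)*p**2 = 12*p**2)
1/(T(X(7, 1), 150) + c(64)) = 1/(120 + 12*64**2) = 1/(120 + 12*4096) = 1/(120 + 49152) = 1/49272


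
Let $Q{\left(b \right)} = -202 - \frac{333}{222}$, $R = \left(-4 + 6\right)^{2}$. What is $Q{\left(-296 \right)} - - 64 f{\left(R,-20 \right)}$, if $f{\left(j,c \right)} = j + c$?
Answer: $- \frac{2455}{2} \approx -1227.5$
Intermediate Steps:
$R = 4$ ($R = 2^{2} = 4$)
$Q{\left(b \right)} = - \frac{407}{2}$ ($Q{\left(b \right)} = -202 - \frac{3}{2} = - \frac{407}{2}$)
$f{\left(j,c \right)} = c + j$
$Q{\left(-296 \right)} - - 64 f{\left(R,-20 \right)} = - \frac{407}{2} - - 64 \left(-20 + 4\right) = - \frac{407}{2} - \left(-64\right) \left(-16\right) = - \frac{407}{2} - 1024 = - \frac{2455}{2}$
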